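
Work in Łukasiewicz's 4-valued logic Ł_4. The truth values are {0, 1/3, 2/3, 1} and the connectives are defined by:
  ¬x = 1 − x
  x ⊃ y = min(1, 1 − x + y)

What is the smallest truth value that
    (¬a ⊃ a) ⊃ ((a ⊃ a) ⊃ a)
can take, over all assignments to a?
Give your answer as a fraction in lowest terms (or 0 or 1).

Take a = 1/3:
¬a = ¬1/3 = 2/3
¬a ⊃ a = 2/3 ⊃ 1/3 = 2/3
a ⊃ a = 1/3 ⊃ 1/3 = 1
(a ⊃ a) ⊃ a = 1 ⊃ 1/3 = 1/3
(¬a ⊃ a) ⊃ ((a ⊃ a) ⊃ a) = 2/3 ⊃ 1/3 = 2/3
No assignment yields a value below 2/3, so this is the minimum.

2/3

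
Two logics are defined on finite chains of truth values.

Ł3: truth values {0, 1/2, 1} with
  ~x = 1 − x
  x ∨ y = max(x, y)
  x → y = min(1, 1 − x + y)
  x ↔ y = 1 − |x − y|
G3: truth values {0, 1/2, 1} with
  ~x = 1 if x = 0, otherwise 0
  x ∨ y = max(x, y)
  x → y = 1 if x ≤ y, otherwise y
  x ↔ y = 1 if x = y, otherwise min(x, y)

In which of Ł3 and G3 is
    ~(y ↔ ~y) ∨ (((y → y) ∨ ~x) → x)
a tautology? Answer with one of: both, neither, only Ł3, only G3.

In Ł3: at x = 0, y = 1/2 the value is 0 — not a tautology.
In G3: every assignment gives 1 — tautology.

only G3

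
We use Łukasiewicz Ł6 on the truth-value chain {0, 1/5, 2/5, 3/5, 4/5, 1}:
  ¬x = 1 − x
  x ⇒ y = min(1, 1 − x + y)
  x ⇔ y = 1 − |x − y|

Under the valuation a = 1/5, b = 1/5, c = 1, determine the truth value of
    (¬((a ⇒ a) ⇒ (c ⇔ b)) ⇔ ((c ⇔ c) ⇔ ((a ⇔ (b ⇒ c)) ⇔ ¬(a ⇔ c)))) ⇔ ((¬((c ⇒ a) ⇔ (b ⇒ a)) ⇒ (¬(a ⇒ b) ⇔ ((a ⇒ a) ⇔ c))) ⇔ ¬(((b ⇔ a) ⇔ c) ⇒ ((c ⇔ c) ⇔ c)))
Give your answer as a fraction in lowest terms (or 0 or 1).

a ⇒ a = 1/5 ⇒ 1/5 = 1
c ⇔ b = 1 ⇔ 1/5 = 1/5
(a ⇒ a) ⇒ (c ⇔ b) = 1 ⇒ 1/5 = 1/5
¬((a ⇒ a) ⇒ (c ⇔ b)) = ¬1/5 = 4/5
c ⇔ c = 1 ⇔ 1 = 1
b ⇒ c = 1/5 ⇒ 1 = 1
a ⇔ (b ⇒ c) = 1/5 ⇔ 1 = 1/5
a ⇔ c = 1/5 ⇔ 1 = 1/5
¬(a ⇔ c) = ¬1/5 = 4/5
(a ⇔ (b ⇒ c)) ⇔ ¬(a ⇔ c) = 1/5 ⇔ 4/5 = 2/5
(c ⇔ c) ⇔ ((a ⇔ (b ⇒ c)) ⇔ ¬(a ⇔ c)) = 1 ⇔ 2/5 = 2/5
¬((a ⇒ a) ⇒ (c ⇔ b)) ⇔ ((c ⇔ c) ⇔ ((a ⇔ (b ⇒ c)) ⇔ ¬(a ⇔ c))) = 4/5 ⇔ 2/5 = 3/5
c ⇒ a = 1 ⇒ 1/5 = 1/5
b ⇒ a = 1/5 ⇒ 1/5 = 1
(c ⇒ a) ⇔ (b ⇒ a) = 1/5 ⇔ 1 = 1/5
¬((c ⇒ a) ⇔ (b ⇒ a)) = ¬1/5 = 4/5
a ⇒ b = 1/5 ⇒ 1/5 = 1
¬(a ⇒ b) = ¬1 = 0
a ⇒ a = 1/5 ⇒ 1/5 = 1
(a ⇒ a) ⇔ c = 1 ⇔ 1 = 1
¬(a ⇒ b) ⇔ ((a ⇒ a) ⇔ c) = 0 ⇔ 1 = 0
¬((c ⇒ a) ⇔ (b ⇒ a)) ⇒ (¬(a ⇒ b) ⇔ ((a ⇒ a) ⇔ c)) = 4/5 ⇒ 0 = 1/5
b ⇔ a = 1/5 ⇔ 1/5 = 1
(b ⇔ a) ⇔ c = 1 ⇔ 1 = 1
c ⇔ c = 1 ⇔ 1 = 1
(c ⇔ c) ⇔ c = 1 ⇔ 1 = 1
((b ⇔ a) ⇔ c) ⇒ ((c ⇔ c) ⇔ c) = 1 ⇒ 1 = 1
¬(((b ⇔ a) ⇔ c) ⇒ ((c ⇔ c) ⇔ c)) = ¬1 = 0
(¬((c ⇒ a) ⇔ (b ⇒ a)) ⇒ (¬(a ⇒ b) ⇔ ((a ⇒ a) ⇔ c))) ⇔ ¬(((b ⇔ a) ⇔ c) ⇒ ((c ⇔ c) ⇔ c)) = 1/5 ⇔ 0 = 4/5
(¬((a ⇒ a) ⇒ (c ⇔ b)) ⇔ ((c ⇔ c) ⇔ ((a ⇔ (b ⇒ c)) ⇔ ¬(a ⇔ c)))) ⇔ ((¬((c ⇒ a) ⇔ (b ⇒ a)) ⇒ (¬(a ⇒ b) ⇔ ((a ⇒ a) ⇔ c))) ⇔ ¬(((b ⇔ a) ⇔ c) ⇒ ((c ⇔ c) ⇔ c))) = 3/5 ⇔ 4/5 = 4/5

4/5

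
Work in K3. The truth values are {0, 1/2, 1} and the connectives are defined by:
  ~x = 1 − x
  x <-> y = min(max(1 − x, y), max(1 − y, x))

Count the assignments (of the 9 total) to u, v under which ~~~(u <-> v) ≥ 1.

2

u = 0, v = 0 ↦ 0  <
u = 0, v = 1/2 ↦ 1/2  <
u = 0, v = 1 ↦ 1  ≥
u = 1/2, v = 0 ↦ 1/2  <
u = 1/2, v = 1/2 ↦ 1/2  <
u = 1/2, v = 1 ↦ 1/2  <
u = 1, v = 0 ↦ 1  ≥
u = 1, v = 1/2 ↦ 1/2  <
u = 1, v = 1 ↦ 0  <
So 2 of the 9 assignments meet the threshold.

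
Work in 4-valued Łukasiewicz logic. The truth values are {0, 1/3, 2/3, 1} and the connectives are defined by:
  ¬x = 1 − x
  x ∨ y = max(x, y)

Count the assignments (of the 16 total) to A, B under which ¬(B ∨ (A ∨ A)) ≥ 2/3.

A = 0, B = 0 ↦ 1  ≥
A = 0, B = 1/3 ↦ 2/3  ≥
A = 0, B = 2/3 ↦ 1/3  <
A = 0, B = 1 ↦ 0  <
A = 1/3, B = 0 ↦ 2/3  ≥
A = 1/3, B = 1/3 ↦ 2/3  ≥
A = 1/3, B = 2/3 ↦ 1/3  <
A = 1/3, B = 1 ↦ 0  <
A = 2/3, B = 0 ↦ 1/3  <
A = 2/3, B = 1/3 ↦ 1/3  <
A = 2/3, B = 2/3 ↦ 1/3  <
A = 2/3, B = 1 ↦ 0  <
A = 1, B = 0 ↦ 0  <
A = 1, B = 1/3 ↦ 0  <
A = 1, B = 2/3 ↦ 0  <
A = 1, B = 1 ↦ 0  <
So 4 of the 16 assignments meet the threshold.

4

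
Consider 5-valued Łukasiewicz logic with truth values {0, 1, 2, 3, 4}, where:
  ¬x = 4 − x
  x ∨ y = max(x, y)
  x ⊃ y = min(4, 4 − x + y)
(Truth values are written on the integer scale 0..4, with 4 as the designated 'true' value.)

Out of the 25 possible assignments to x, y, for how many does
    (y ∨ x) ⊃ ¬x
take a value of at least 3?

value 4: 12 assignments (counts)
value 3: 2 assignments (counts)
value 2: 5 assignments
value 1: 1 assignment
value 0: 5 assignments
So 14 of the 25 assignments meet the threshold.

14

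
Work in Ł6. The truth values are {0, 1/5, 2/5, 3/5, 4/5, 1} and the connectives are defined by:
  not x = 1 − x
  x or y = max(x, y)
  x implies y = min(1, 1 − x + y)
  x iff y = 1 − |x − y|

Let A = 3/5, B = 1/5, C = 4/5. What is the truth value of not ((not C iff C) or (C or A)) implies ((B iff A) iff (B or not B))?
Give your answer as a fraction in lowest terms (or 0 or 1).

not C = not 4/5 = 1/5
not C iff C = 1/5 iff 4/5 = 2/5
C or A = 4/5 or 3/5 = 4/5
(not C iff C) or (C or A) = 2/5 or 4/5 = 4/5
not ((not C iff C) or (C or A)) = not 4/5 = 1/5
B iff A = 1/5 iff 3/5 = 3/5
not B = not 1/5 = 4/5
B or not B = 1/5 or 4/5 = 4/5
(B iff A) iff (B or not B) = 3/5 iff 4/5 = 4/5
not ((not C iff C) or (C or A)) implies ((B iff A) iff (B or not B)) = 1/5 implies 4/5 = 1

1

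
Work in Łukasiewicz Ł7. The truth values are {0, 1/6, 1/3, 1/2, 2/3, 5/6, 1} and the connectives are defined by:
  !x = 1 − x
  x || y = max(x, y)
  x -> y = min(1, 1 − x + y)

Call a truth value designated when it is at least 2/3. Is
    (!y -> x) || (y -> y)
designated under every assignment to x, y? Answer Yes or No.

Yes

At x = 5/6, y = 5/6, for instance:
!y = !5/6 = 1/6
!y -> x = 1/6 -> 5/6 = 1
y -> y = 5/6 -> 5/6 = 1
(!y -> x) || (y -> y) = 1 || 1 = 1
and checking the remaining 48 assignments likewise gives ≥ 2/3 in every case.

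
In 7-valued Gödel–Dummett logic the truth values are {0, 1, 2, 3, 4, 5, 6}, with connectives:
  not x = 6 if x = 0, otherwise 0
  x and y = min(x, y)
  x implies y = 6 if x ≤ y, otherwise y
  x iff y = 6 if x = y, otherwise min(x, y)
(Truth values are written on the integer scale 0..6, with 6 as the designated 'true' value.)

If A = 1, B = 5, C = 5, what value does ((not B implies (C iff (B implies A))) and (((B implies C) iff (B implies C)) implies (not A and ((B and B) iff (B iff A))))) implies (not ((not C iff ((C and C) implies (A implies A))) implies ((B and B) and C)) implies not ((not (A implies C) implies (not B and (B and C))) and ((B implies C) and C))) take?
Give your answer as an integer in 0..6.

6

not B = not 5 = 0
B implies A = 5 implies 1 = 1
C iff (B implies A) = 5 iff 1 = 1
not B implies (C iff (B implies A)) = 0 implies 1 = 6
B implies C = 5 implies 5 = 6
B implies C = 5 implies 5 = 6
(B implies C) iff (B implies C) = 6 iff 6 = 6
not A = not 1 = 0
B and B = 5 and 5 = 5
B iff A = 5 iff 1 = 1
(B and B) iff (B iff A) = 5 iff 1 = 1
not A and ((B and B) iff (B iff A)) = 0 and 1 = 0
((B implies C) iff (B implies C)) implies (not A and ((B and B) iff (B iff A))) = 6 implies 0 = 0
(not B implies (C iff (B implies A))) and (((B implies C) iff (B implies C)) implies (not A and ((B and B) iff (B iff A)))) = 6 and 0 = 0
not C = not 5 = 0
C and C = 5 and 5 = 5
A implies A = 1 implies 1 = 6
(C and C) implies (A implies A) = 5 implies 6 = 6
not C iff ((C and C) implies (A implies A)) = 0 iff 6 = 0
B and B = 5 and 5 = 5
(B and B) and C = 5 and 5 = 5
(not C iff ((C and C) implies (A implies A))) implies ((B and B) and C) = 0 implies 5 = 6
not ((not C iff ((C and C) implies (A implies A))) implies ((B and B) and C)) = not 6 = 0
A implies C = 1 implies 5 = 6
not (A implies C) = not 6 = 0
not B = not 5 = 0
B and C = 5 and 5 = 5
not B and (B and C) = 0 and 5 = 0
not (A implies C) implies (not B and (B and C)) = 0 implies 0 = 6
B implies C = 5 implies 5 = 6
(B implies C) and C = 6 and 5 = 5
(not (A implies C) implies (not B and (B and C))) and ((B implies C) and C) = 6 and 5 = 5
not ((not (A implies C) implies (not B and (B and C))) and ((B implies C) and C)) = not 5 = 0
not ((not C iff ((C and C) implies (A implies A))) implies ((B and B) and C)) implies not ((not (A implies C) implies (not B and (B and C))) and ((B implies C) and C)) = 0 implies 0 = 6
((not B implies (C iff (B implies A))) and (((B implies C) iff (B implies C)) implies (not A and ((B and B) iff (B iff A))))) implies (not ((not C iff ((C and C) implies (A implies A))) implies ((B and B) and C)) implies not ((not (A implies C) implies (not B and (B and C))) and ((B implies C) and C))) = 0 implies 6 = 6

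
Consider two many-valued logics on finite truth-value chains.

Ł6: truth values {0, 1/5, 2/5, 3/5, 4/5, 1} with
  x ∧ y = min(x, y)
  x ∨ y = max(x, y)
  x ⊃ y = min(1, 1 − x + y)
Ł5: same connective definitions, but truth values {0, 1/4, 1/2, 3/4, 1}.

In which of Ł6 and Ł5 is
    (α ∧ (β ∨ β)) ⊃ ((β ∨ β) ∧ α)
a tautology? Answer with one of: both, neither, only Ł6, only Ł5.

both

In Ł6: every assignment gives 1 — tautology.
In Ł5: every assignment gives 1 — tautology.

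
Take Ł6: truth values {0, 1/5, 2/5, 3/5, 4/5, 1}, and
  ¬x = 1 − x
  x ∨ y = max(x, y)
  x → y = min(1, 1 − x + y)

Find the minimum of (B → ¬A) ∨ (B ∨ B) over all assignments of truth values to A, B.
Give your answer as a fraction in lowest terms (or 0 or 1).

Take A = 4/5, B = 3/5:
¬A = ¬4/5 = 1/5
B → ¬A = 3/5 → 1/5 = 3/5
B ∨ B = 3/5 ∨ 3/5 = 3/5
(B → ¬A) ∨ (B ∨ B) = 3/5 ∨ 3/5 = 3/5
No assignment yields a value below 3/5, so this is the minimum.

3/5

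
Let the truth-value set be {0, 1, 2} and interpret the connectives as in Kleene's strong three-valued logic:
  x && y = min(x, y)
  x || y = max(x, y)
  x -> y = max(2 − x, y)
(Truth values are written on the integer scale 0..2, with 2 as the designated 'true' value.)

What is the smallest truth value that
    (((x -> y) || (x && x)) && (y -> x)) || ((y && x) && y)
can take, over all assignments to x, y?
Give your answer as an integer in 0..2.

Take x = 0, y = 2:
x -> y = 0 -> 2 = 2
x && x = 0 && 0 = 0
(x -> y) || (x && x) = 2 || 0 = 2
y -> x = 2 -> 0 = 0
((x -> y) || (x && x)) && (y -> x) = 2 && 0 = 0
y && x = 2 && 0 = 0
(y && x) && y = 0 && 2 = 0
(((x -> y) || (x && x)) && (y -> x)) || ((y && x) && y) = 0 || 0 = 0
No assignment yields a value below 0, so this is the minimum.

0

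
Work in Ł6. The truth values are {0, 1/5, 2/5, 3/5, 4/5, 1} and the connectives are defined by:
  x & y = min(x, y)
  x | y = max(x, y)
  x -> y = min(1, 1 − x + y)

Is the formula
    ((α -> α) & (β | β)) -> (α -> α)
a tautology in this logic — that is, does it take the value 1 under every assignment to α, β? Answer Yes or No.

At α = 1, β = 1/5, for instance:
α -> α = 1 -> 1 = 1
β | β = 1/5 | 1/5 = 1/5
(α -> α) & (β | β) = 1 & 1/5 = 1/5
((α -> α) & (β | β)) -> (α -> α) = 1/5 -> 1 = 1
and checking the remaining 35 assignments likewise gives ≥ 1 in every case.

Yes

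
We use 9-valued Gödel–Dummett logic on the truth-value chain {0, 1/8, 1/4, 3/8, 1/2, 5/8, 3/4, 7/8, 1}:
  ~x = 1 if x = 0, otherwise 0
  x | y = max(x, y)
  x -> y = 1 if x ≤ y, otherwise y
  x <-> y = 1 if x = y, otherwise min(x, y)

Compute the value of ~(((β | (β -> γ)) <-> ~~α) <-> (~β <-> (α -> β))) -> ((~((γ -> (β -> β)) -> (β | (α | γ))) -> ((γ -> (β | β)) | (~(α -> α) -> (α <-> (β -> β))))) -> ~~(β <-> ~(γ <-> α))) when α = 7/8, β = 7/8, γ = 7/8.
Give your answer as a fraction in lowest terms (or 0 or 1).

β -> γ = 7/8 -> 7/8 = 1
β | (β -> γ) = 7/8 | 1 = 1
~α = ~7/8 = 0
~~α = ~0 = 1
(β | (β -> γ)) <-> ~~α = 1 <-> 1 = 1
~β = ~7/8 = 0
α -> β = 7/8 -> 7/8 = 1
~β <-> (α -> β) = 0 <-> 1 = 0
((β | (β -> γ)) <-> ~~α) <-> (~β <-> (α -> β)) = 1 <-> 0 = 0
~(((β | (β -> γ)) <-> ~~α) <-> (~β <-> (α -> β))) = ~0 = 1
β -> β = 7/8 -> 7/8 = 1
γ -> (β -> β) = 7/8 -> 1 = 1
α | γ = 7/8 | 7/8 = 7/8
β | (α | γ) = 7/8 | 7/8 = 7/8
(γ -> (β -> β)) -> (β | (α | γ)) = 1 -> 7/8 = 7/8
~((γ -> (β -> β)) -> (β | (α | γ))) = ~7/8 = 0
β | β = 7/8 | 7/8 = 7/8
γ -> (β | β) = 7/8 -> 7/8 = 1
α -> α = 7/8 -> 7/8 = 1
~(α -> α) = ~1 = 0
β -> β = 7/8 -> 7/8 = 1
α <-> (β -> β) = 7/8 <-> 1 = 7/8
~(α -> α) -> (α <-> (β -> β)) = 0 -> 7/8 = 1
(γ -> (β | β)) | (~(α -> α) -> (α <-> (β -> β))) = 1 | 1 = 1
~((γ -> (β -> β)) -> (β | (α | γ))) -> ((γ -> (β | β)) | (~(α -> α) -> (α <-> (β -> β)))) = 0 -> 1 = 1
γ <-> α = 7/8 <-> 7/8 = 1
~(γ <-> α) = ~1 = 0
β <-> ~(γ <-> α) = 7/8 <-> 0 = 0
~(β <-> ~(γ <-> α)) = ~0 = 1
~~(β <-> ~(γ <-> α)) = ~1 = 0
(~((γ -> (β -> β)) -> (β | (α | γ))) -> ((γ -> (β | β)) | (~(α -> α) -> (α <-> (β -> β))))) -> ~~(β <-> ~(γ <-> α)) = 1 -> 0 = 0
~(((β | (β -> γ)) <-> ~~α) <-> (~β <-> (α -> β))) -> ((~((γ -> (β -> β)) -> (β | (α | γ))) -> ((γ -> (β | β)) | (~(α -> α) -> (α <-> (β -> β))))) -> ~~(β <-> ~(γ <-> α))) = 1 -> 0 = 0

0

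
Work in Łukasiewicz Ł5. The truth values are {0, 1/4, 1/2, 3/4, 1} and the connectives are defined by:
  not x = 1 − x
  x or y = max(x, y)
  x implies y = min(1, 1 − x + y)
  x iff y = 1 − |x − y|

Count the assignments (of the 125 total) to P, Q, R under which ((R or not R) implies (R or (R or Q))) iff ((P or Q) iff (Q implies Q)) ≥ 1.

value 1: 51 assignments (counts)
value 3/4: 38 assignments
value 1/2: 21 assignments
value 1/4: 11 assignments
value 0: 4 assignments
So 51 of the 125 assignments meet the threshold.

51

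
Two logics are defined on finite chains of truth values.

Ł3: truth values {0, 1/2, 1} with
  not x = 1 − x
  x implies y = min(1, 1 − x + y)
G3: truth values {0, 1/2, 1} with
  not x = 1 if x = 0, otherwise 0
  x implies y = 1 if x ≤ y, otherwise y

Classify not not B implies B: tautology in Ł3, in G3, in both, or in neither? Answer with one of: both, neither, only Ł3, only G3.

In Ł3: every assignment gives 1 — tautology.
In G3: at B = 1/2 the value is 1/2 — not a tautology.

only Ł3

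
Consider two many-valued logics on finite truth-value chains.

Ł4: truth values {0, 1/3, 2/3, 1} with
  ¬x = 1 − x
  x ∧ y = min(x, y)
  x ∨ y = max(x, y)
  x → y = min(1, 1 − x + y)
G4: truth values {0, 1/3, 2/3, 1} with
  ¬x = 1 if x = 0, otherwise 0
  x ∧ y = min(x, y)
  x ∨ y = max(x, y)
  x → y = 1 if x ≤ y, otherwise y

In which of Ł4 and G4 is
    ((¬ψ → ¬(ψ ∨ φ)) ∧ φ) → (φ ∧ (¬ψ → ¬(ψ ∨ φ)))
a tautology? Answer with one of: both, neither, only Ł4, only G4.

both

In Ł4: every assignment gives 1 — tautology.
In G4: every assignment gives 1 — tautology.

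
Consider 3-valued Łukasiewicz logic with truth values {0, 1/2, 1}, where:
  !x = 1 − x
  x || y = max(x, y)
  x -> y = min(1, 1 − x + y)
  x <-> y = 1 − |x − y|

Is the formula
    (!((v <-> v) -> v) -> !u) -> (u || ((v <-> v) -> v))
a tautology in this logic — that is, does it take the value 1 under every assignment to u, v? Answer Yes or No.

No

Counterexample: take u = 0, v = 0.
v <-> v = 0 <-> 0 = 1
(v <-> v) -> v = 1 -> 0 = 0
!((v <-> v) -> v) = !0 = 1
!u = !0 = 1
!((v <-> v) -> v) -> !u = 1 -> 1 = 1
v <-> v = 0 <-> 0 = 1
(v <-> v) -> v = 1 -> 0 = 0
u || ((v <-> v) -> v) = 0 || 0 = 0
(!((v <-> v) -> v) -> !u) -> (u || ((v <-> v) -> v)) = 1 -> 0 = 0
This gives 0 ≠ 1.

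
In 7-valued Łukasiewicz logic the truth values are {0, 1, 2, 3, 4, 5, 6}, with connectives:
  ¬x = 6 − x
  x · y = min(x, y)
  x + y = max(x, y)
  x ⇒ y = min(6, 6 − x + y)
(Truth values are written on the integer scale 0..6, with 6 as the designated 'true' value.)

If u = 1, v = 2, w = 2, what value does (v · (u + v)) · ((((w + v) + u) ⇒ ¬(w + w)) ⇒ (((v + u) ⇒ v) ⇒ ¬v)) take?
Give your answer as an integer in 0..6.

u + v = 1 + 2 = 2
v · (u + v) = 2 · 2 = 2
w + v = 2 + 2 = 2
(w + v) + u = 2 + 1 = 2
w + w = 2 + 2 = 2
¬(w + w) = ¬2 = 4
((w + v) + u) ⇒ ¬(w + w) = 2 ⇒ 4 = 6
v + u = 2 + 1 = 2
(v + u) ⇒ v = 2 ⇒ 2 = 6
¬v = ¬2 = 4
((v + u) ⇒ v) ⇒ ¬v = 6 ⇒ 4 = 4
(((w + v) + u) ⇒ ¬(w + w)) ⇒ (((v + u) ⇒ v) ⇒ ¬v) = 6 ⇒ 4 = 4
(v · (u + v)) · ((((w + v) + u) ⇒ ¬(w + w)) ⇒ (((v + u) ⇒ v) ⇒ ¬v)) = 2 · 4 = 2

2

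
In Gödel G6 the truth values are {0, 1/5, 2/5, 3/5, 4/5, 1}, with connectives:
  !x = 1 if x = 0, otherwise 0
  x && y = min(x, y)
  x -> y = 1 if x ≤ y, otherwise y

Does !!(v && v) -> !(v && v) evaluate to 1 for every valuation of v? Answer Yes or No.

No

Counterexample: take v = 1/5.
v && v = 1/5 && 1/5 = 1/5
!(v && v) = !1/5 = 0
!!(v && v) = !0 = 1
v && v = 1/5 && 1/5 = 1/5
!(v && v) = !1/5 = 0
!!(v && v) -> !(v && v) = 1 -> 0 = 0
This gives 0 ≠ 1.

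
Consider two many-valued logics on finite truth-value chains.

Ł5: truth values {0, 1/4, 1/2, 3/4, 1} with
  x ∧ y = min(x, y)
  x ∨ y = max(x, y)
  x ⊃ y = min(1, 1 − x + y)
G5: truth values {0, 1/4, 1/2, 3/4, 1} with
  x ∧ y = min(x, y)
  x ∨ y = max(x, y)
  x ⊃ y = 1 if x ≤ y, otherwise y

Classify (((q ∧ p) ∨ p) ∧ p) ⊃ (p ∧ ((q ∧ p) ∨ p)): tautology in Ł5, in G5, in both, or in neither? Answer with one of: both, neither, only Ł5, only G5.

both

In Ł5: every assignment gives 1 — tautology.
In G5: every assignment gives 1 — tautology.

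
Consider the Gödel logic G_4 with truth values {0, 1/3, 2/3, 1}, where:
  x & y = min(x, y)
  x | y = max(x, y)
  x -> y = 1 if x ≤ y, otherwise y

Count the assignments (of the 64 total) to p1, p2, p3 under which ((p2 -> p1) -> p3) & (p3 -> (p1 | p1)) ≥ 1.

value 1: 10 assignments (counts)
value 2/3: 11 assignments
value 1/3: 18 assignments
value 0: 25 assignments
So 10 of the 64 assignments meet the threshold.

10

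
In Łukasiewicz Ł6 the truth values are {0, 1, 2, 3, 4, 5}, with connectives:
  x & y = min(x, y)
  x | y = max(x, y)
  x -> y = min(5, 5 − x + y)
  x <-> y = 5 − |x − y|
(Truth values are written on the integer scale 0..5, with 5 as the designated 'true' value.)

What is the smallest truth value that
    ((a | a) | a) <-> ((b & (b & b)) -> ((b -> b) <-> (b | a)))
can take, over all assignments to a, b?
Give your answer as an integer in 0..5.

Take a = 0, b = 0:
a | a = 0 | 0 = 0
(a | a) | a = 0 | 0 = 0
b & b = 0 & 0 = 0
b & (b & b) = 0 & 0 = 0
b -> b = 0 -> 0 = 5
b | a = 0 | 0 = 0
(b -> b) <-> (b | a) = 5 <-> 0 = 0
(b & (b & b)) -> ((b -> b) <-> (b | a)) = 0 -> 0 = 5
((a | a) | a) <-> ((b & (b & b)) -> ((b -> b) <-> (b | a))) = 0 <-> 5 = 0
No assignment yields a value below 0, so this is the minimum.

0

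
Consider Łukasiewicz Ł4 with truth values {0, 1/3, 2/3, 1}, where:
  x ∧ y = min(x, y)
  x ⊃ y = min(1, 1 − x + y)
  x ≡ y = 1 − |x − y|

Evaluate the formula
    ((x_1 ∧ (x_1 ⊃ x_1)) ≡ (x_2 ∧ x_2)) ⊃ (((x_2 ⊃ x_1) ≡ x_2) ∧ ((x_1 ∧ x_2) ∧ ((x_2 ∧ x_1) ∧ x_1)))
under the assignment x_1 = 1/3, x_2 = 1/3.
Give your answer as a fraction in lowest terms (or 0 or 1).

1/3

x_1 ⊃ x_1 = 1/3 ⊃ 1/3 = 1
x_1 ∧ (x_1 ⊃ x_1) = 1/3 ∧ 1 = 1/3
x_2 ∧ x_2 = 1/3 ∧ 1/3 = 1/3
(x_1 ∧ (x_1 ⊃ x_1)) ≡ (x_2 ∧ x_2) = 1/3 ≡ 1/3 = 1
x_2 ⊃ x_1 = 1/3 ⊃ 1/3 = 1
(x_2 ⊃ x_1) ≡ x_2 = 1 ≡ 1/3 = 1/3
x_1 ∧ x_2 = 1/3 ∧ 1/3 = 1/3
x_2 ∧ x_1 = 1/3 ∧ 1/3 = 1/3
(x_2 ∧ x_1) ∧ x_1 = 1/3 ∧ 1/3 = 1/3
(x_1 ∧ x_2) ∧ ((x_2 ∧ x_1) ∧ x_1) = 1/3 ∧ 1/3 = 1/3
((x_2 ⊃ x_1) ≡ x_2) ∧ ((x_1 ∧ x_2) ∧ ((x_2 ∧ x_1) ∧ x_1)) = 1/3 ∧ 1/3 = 1/3
((x_1 ∧ (x_1 ⊃ x_1)) ≡ (x_2 ∧ x_2)) ⊃ (((x_2 ⊃ x_1) ≡ x_2) ∧ ((x_1 ∧ x_2) ∧ ((x_2 ∧ x_1) ∧ x_1))) = 1 ⊃ 1/3 = 1/3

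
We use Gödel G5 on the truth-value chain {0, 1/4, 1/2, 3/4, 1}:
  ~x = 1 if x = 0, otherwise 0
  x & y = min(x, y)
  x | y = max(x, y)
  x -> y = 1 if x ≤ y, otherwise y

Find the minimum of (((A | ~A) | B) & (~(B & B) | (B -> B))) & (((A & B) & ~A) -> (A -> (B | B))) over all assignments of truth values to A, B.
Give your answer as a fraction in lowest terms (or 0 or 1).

Take A = 1/4, B = 0:
~A = ~1/4 = 0
A | ~A = 1/4 | 0 = 1/4
(A | ~A) | B = 1/4 | 0 = 1/4
B & B = 0 & 0 = 0
~(B & B) = ~0 = 1
B -> B = 0 -> 0 = 1
~(B & B) | (B -> B) = 1 | 1 = 1
((A | ~A) | B) & (~(B & B) | (B -> B)) = 1/4 & 1 = 1/4
A & B = 1/4 & 0 = 0
~A = ~1/4 = 0
(A & B) & ~A = 0 & 0 = 0
B | B = 0 | 0 = 0
A -> (B | B) = 1/4 -> 0 = 0
((A & B) & ~A) -> (A -> (B | B)) = 0 -> 0 = 1
(((A | ~A) | B) & (~(B & B) | (B -> B))) & (((A & B) & ~A) -> (A -> (B | B))) = 1/4 & 1 = 1/4
No assignment yields a value below 1/4, so this is the minimum.

1/4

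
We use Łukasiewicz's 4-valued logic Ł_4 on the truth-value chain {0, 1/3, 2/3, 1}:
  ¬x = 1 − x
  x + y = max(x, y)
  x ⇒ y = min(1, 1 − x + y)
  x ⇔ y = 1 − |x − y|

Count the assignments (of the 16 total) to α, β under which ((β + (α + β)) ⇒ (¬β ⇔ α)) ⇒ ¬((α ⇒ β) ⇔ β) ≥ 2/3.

7

α = 0, β = 0 ↦ 1  ≥
α = 0, β = 1/3 ↦ 2/3  ≥
α = 0, β = 2/3 ↦ 1/3  <
α = 0, β = 1 ↦ 0  <
α = 1/3, β = 0 ↦ 2/3  ≥
α = 1/3, β = 1/3 ↦ 2/3  ≥
α = 1/3, β = 2/3 ↦ 1/3  <
α = 1/3, β = 1 ↦ 1/3  <
α = 2/3, β = 0 ↦ 1/3  <
α = 2/3, β = 1/3 ↦ 1/3  <
α = 2/3, β = 2/3 ↦ 1/3  <
α = 2/3, β = 1 ↦ 2/3  ≥
α = 1, β = 0 ↦ 0  <
α = 1, β = 1/3 ↦ 1/3  <
α = 1, β = 2/3 ↦ 2/3  ≥
α = 1, β = 1 ↦ 1  ≥
So 7 of the 16 assignments meet the threshold.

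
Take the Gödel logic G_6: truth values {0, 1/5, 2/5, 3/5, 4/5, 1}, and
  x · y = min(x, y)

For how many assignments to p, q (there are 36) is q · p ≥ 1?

1

value 1: 1 assignment (counts)
value 4/5: 3 assignments
value 3/5: 5 assignments
value 2/5: 7 assignments
value 1/5: 9 assignments
value 0: 11 assignments
So 1 of the 36 assignments meets the threshold.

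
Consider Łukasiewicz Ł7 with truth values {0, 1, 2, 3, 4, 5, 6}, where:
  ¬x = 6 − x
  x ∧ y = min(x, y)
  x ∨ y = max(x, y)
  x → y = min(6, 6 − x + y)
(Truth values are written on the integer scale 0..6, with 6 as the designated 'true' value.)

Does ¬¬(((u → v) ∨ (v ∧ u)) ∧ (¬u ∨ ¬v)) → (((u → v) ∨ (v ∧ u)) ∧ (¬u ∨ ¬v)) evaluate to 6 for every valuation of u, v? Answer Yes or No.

Yes

At u = 5, v = 5, for instance:
u → v = 5 → 5 = 6
v ∧ u = 5 ∧ 5 = 5
(u → v) ∨ (v ∧ u) = 6 ∨ 5 = 6
¬u = ¬5 = 1
¬v = ¬5 = 1
¬u ∨ ¬v = 1 ∨ 1 = 1
((u → v) ∨ (v ∧ u)) ∧ (¬u ∨ ¬v) = 6 ∧ 1 = 1
¬(((u → v) ∨ (v ∧ u)) ∧ (¬u ∨ ¬v)) = ¬1 = 5
¬¬(((u → v) ∨ (v ∧ u)) ∧ (¬u ∨ ¬v)) = ¬5 = 1
¬¬(((u → v) ∨ (v ∧ u)) ∧ (¬u ∨ ¬v)) → (((u → v) ∨ (v ∧ u)) ∧ (¬u ∨ ¬v)) = 1 → 1 = 6
and checking the remaining 48 assignments likewise gives ≥ 6 in every case.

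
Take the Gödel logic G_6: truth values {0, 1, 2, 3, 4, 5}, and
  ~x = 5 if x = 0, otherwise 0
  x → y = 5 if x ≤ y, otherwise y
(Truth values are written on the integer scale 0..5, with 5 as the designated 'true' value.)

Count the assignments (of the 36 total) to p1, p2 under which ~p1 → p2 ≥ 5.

value 5: 31 assignments (counts)
value 4: 1 assignment
value 3: 1 assignment
value 2: 1 assignment
value 1: 1 assignment
value 0: 1 assignment
So 31 of the 36 assignments meet the threshold.

31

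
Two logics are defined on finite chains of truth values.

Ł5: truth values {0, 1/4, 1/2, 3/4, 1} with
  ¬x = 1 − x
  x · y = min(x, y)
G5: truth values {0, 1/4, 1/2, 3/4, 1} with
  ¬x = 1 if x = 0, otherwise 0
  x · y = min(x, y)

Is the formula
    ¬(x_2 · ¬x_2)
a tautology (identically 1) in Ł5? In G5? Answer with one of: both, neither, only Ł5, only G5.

only G5

In Ł5: at x_2 = 1/4 the value is 3/4 — not a tautology.
In G5: every assignment gives 1 — tautology.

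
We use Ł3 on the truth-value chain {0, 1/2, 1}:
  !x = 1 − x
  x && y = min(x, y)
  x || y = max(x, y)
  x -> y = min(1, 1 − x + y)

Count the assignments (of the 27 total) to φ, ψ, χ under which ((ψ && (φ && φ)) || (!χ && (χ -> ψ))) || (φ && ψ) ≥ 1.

value 1: 11 assignments (counts)
value 1/2: 11 assignments
value 0: 5 assignments
So 11 of the 27 assignments meet the threshold.

11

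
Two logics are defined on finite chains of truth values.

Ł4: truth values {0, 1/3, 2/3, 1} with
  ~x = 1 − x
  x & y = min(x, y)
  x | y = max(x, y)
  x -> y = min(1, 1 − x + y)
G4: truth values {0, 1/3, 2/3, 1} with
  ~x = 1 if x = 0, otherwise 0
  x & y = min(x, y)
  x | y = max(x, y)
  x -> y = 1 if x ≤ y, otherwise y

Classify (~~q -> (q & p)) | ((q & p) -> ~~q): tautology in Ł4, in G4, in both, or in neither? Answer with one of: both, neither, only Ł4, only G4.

In Ł4: every assignment gives 1 — tautology.
In G4: every assignment gives 1 — tautology.

both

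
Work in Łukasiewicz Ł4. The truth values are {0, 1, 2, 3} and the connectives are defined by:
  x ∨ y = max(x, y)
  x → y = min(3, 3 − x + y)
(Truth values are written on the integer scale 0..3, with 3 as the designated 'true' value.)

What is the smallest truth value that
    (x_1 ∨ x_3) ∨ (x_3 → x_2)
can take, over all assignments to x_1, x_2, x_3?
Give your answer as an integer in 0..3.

2

Take x_1 = 0, x_2 = 0, x_3 = 1:
x_1 ∨ x_3 = 0 ∨ 1 = 1
x_3 → x_2 = 1 → 0 = 2
(x_1 ∨ x_3) ∨ (x_3 → x_2) = 1 ∨ 2 = 2
No assignment yields a value below 2, so this is the minimum.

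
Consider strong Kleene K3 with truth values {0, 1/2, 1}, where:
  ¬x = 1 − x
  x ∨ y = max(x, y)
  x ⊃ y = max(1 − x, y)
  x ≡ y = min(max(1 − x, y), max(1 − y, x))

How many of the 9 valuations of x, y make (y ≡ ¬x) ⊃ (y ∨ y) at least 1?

4

x = 0, y = 0 ↦ 1  ≥
x = 0, y = 1/2 ↦ 1/2  <
x = 0, y = 1 ↦ 1  ≥
x = 1/2, y = 0 ↦ 1/2  <
x = 1/2, y = 1/2 ↦ 1/2  <
x = 1/2, y = 1 ↦ 1  ≥
x = 1, y = 0 ↦ 0  <
x = 1, y = 1/2 ↦ 1/2  <
x = 1, y = 1 ↦ 1  ≥
So 4 of the 9 assignments meet the threshold.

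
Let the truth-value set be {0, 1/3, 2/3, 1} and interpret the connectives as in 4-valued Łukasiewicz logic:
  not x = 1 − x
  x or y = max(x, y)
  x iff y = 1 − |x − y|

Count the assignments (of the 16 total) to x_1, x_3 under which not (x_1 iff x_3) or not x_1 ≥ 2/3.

x_1 = 0, x_3 = 0 ↦ 1  ≥
x_1 = 0, x_3 = 1/3 ↦ 1  ≥
x_1 = 0, x_3 = 2/3 ↦ 1  ≥
x_1 = 0, x_3 = 1 ↦ 1  ≥
x_1 = 1/3, x_3 = 0 ↦ 2/3  ≥
x_1 = 1/3, x_3 = 1/3 ↦ 2/3  ≥
x_1 = 1/3, x_3 = 2/3 ↦ 2/3  ≥
x_1 = 1/3, x_3 = 1 ↦ 2/3  ≥
x_1 = 2/3, x_3 = 0 ↦ 2/3  ≥
x_1 = 2/3, x_3 = 1/3 ↦ 1/3  <
x_1 = 2/3, x_3 = 2/3 ↦ 1/3  <
x_1 = 2/3, x_3 = 1 ↦ 1/3  <
x_1 = 1, x_3 = 0 ↦ 1  ≥
x_1 = 1, x_3 = 1/3 ↦ 2/3  ≥
x_1 = 1, x_3 = 2/3 ↦ 1/3  <
x_1 = 1, x_3 = 1 ↦ 0  <
So 11 of the 16 assignments meet the threshold.

11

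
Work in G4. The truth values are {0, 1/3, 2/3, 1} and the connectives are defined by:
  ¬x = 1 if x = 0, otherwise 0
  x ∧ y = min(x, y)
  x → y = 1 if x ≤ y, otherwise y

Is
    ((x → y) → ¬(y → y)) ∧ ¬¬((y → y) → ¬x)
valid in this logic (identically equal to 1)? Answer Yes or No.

Counterexample: take x = 0, y = 0.
x → y = 0 → 0 = 1
y → y = 0 → 0 = 1
¬(y → y) = ¬1 = 0
(x → y) → ¬(y → y) = 1 → 0 = 0
y → y = 0 → 0 = 1
¬x = ¬0 = 1
(y → y) → ¬x = 1 → 1 = 1
¬((y → y) → ¬x) = ¬1 = 0
¬¬((y → y) → ¬x) = ¬0 = 1
((x → y) → ¬(y → y)) ∧ ¬¬((y → y) → ¬x) = 0 ∧ 1 = 0
This gives 0 ≠ 1.

No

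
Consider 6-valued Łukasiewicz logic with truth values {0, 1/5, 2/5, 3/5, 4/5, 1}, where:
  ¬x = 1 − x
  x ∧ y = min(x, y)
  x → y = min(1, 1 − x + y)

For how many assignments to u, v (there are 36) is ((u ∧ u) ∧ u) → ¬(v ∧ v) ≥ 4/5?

value 1: 21 assignments (counts)
value 4/5: 5 assignments (counts)
value 3/5: 4 assignments
value 2/5: 3 assignments
value 1/5: 2 assignments
value 0: 1 assignment
So 26 of the 36 assignments meet the threshold.

26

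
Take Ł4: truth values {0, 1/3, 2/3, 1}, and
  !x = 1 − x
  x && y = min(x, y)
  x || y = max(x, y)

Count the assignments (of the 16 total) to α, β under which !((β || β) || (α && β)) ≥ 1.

α = 0, β = 0 ↦ 1  ≥
α = 0, β = 1/3 ↦ 2/3  <
α = 0, β = 2/3 ↦ 1/3  <
α = 0, β = 1 ↦ 0  <
α = 1/3, β = 0 ↦ 1  ≥
α = 1/3, β = 1/3 ↦ 2/3  <
α = 1/3, β = 2/3 ↦ 1/3  <
α = 1/3, β = 1 ↦ 0  <
α = 2/3, β = 0 ↦ 1  ≥
α = 2/3, β = 1/3 ↦ 2/3  <
α = 2/3, β = 2/3 ↦ 1/3  <
α = 2/3, β = 1 ↦ 0  <
α = 1, β = 0 ↦ 1  ≥
α = 1, β = 1/3 ↦ 2/3  <
α = 1, β = 2/3 ↦ 1/3  <
α = 1, β = 1 ↦ 0  <
So 4 of the 16 assignments meet the threshold.

4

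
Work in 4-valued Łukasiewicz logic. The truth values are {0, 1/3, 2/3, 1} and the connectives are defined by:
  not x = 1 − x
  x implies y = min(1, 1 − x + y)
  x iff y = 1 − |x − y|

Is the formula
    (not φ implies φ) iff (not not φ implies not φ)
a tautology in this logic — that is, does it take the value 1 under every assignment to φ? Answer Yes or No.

No

Counterexample: take φ = 0.
not φ = not 0 = 1
not φ implies φ = 1 implies 0 = 0
not φ = not 0 = 1
not not φ = not 1 = 0
not φ = not 0 = 1
not not φ implies not φ = 0 implies 1 = 1
(not φ implies φ) iff (not not φ implies not φ) = 0 iff 1 = 0
This gives 0 ≠ 1.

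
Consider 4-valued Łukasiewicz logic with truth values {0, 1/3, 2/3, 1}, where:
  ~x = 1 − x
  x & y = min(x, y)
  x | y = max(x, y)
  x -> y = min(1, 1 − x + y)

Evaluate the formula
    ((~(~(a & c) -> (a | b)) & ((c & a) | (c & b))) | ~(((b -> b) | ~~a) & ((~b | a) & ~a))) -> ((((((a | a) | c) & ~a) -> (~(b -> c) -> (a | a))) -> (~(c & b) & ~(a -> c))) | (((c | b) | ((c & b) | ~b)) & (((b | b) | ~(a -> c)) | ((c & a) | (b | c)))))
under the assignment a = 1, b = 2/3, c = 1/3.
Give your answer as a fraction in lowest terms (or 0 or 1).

2/3

a & c = 1 & 1/3 = 1/3
~(a & c) = ~1/3 = 2/3
a | b = 1 | 2/3 = 1
~(a & c) -> (a | b) = 2/3 -> 1 = 1
~(~(a & c) -> (a | b)) = ~1 = 0
c & a = 1/3 & 1 = 1/3
c & b = 1/3 & 2/3 = 1/3
(c & a) | (c & b) = 1/3 | 1/3 = 1/3
~(~(a & c) -> (a | b)) & ((c & a) | (c & b)) = 0 & 1/3 = 0
b -> b = 2/3 -> 2/3 = 1
~a = ~1 = 0
~~a = ~0 = 1
(b -> b) | ~~a = 1 | 1 = 1
~b = ~2/3 = 1/3
~b | a = 1/3 | 1 = 1
~a = ~1 = 0
(~b | a) & ~a = 1 & 0 = 0
((b -> b) | ~~a) & ((~b | a) & ~a) = 1 & 0 = 0
~(((b -> b) | ~~a) & ((~b | a) & ~a)) = ~0 = 1
(~(~(a & c) -> (a | b)) & ((c & a) | (c & b))) | ~(((b -> b) | ~~a) & ((~b | a) & ~a)) = 0 | 1 = 1
a | a = 1 | 1 = 1
(a | a) | c = 1 | 1/3 = 1
~a = ~1 = 0
((a | a) | c) & ~a = 1 & 0 = 0
b -> c = 2/3 -> 1/3 = 2/3
~(b -> c) = ~2/3 = 1/3
a | a = 1 | 1 = 1
~(b -> c) -> (a | a) = 1/3 -> 1 = 1
(((a | a) | c) & ~a) -> (~(b -> c) -> (a | a)) = 0 -> 1 = 1
c & b = 1/3 & 2/3 = 1/3
~(c & b) = ~1/3 = 2/3
a -> c = 1 -> 1/3 = 1/3
~(a -> c) = ~1/3 = 2/3
~(c & b) & ~(a -> c) = 2/3 & 2/3 = 2/3
((((a | a) | c) & ~a) -> (~(b -> c) -> (a | a))) -> (~(c & b) & ~(a -> c)) = 1 -> 2/3 = 2/3
c | b = 1/3 | 2/3 = 2/3
c & b = 1/3 & 2/3 = 1/3
~b = ~2/3 = 1/3
(c & b) | ~b = 1/3 | 1/3 = 1/3
(c | b) | ((c & b) | ~b) = 2/3 | 1/3 = 2/3
b | b = 2/3 | 2/3 = 2/3
a -> c = 1 -> 1/3 = 1/3
~(a -> c) = ~1/3 = 2/3
(b | b) | ~(a -> c) = 2/3 | 2/3 = 2/3
c & a = 1/3 & 1 = 1/3
b | c = 2/3 | 1/3 = 2/3
(c & a) | (b | c) = 1/3 | 2/3 = 2/3
((b | b) | ~(a -> c)) | ((c & a) | (b | c)) = 2/3 | 2/3 = 2/3
((c | b) | ((c & b) | ~b)) & (((b | b) | ~(a -> c)) | ((c & a) | (b | c))) = 2/3 & 2/3 = 2/3
(((((a | a) | c) & ~a) -> (~(b -> c) -> (a | a))) -> (~(c & b) & ~(a -> c))) | (((c | b) | ((c & b) | ~b)) & (((b | b) | ~(a -> c)) | ((c & a) | (b | c)))) = 2/3 | 2/3 = 2/3
((~(~(a & c) -> (a | b)) & ((c & a) | (c & b))) | ~(((b -> b) | ~~a) & ((~b | a) & ~a))) -> ((((((a | a) | c) & ~a) -> (~(b -> c) -> (a | a))) -> (~(c & b) & ~(a -> c))) | (((c | b) | ((c & b) | ~b)) & (((b | b) | ~(a -> c)) | ((c & a) | (b | c))))) = 1 -> 2/3 = 2/3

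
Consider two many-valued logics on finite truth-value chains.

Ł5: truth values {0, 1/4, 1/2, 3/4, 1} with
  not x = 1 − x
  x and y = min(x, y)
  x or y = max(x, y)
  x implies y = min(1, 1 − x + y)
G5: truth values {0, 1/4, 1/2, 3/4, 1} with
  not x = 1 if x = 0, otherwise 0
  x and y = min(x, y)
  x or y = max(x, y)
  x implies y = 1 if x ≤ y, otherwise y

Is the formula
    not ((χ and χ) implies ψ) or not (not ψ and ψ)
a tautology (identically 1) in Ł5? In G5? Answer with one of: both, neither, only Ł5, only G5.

In Ł5: at ψ = 1/4, χ = 0 the value is 3/4 — not a tautology.
In G5: every assignment gives 1 — tautology.

only G5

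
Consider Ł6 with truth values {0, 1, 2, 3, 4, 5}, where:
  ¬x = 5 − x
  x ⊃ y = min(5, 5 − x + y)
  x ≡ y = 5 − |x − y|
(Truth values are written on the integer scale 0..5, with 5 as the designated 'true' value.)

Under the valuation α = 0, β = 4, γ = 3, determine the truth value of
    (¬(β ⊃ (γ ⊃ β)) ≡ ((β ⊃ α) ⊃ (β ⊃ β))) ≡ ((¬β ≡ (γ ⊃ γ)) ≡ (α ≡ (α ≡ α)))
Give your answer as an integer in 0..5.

1

γ ⊃ β = 3 ⊃ 4 = 5
β ⊃ (γ ⊃ β) = 4 ⊃ 5 = 5
¬(β ⊃ (γ ⊃ β)) = ¬5 = 0
β ⊃ α = 4 ⊃ 0 = 1
β ⊃ β = 4 ⊃ 4 = 5
(β ⊃ α) ⊃ (β ⊃ β) = 1 ⊃ 5 = 5
¬(β ⊃ (γ ⊃ β)) ≡ ((β ⊃ α) ⊃ (β ⊃ β)) = 0 ≡ 5 = 0
¬β = ¬4 = 1
γ ⊃ γ = 3 ⊃ 3 = 5
¬β ≡ (γ ⊃ γ) = 1 ≡ 5 = 1
α ≡ α = 0 ≡ 0 = 5
α ≡ (α ≡ α) = 0 ≡ 5 = 0
(¬β ≡ (γ ⊃ γ)) ≡ (α ≡ (α ≡ α)) = 1 ≡ 0 = 4
(¬(β ⊃ (γ ⊃ β)) ≡ ((β ⊃ α) ⊃ (β ⊃ β))) ≡ ((¬β ≡ (γ ⊃ γ)) ≡ (α ≡ (α ≡ α))) = 0 ≡ 4 = 1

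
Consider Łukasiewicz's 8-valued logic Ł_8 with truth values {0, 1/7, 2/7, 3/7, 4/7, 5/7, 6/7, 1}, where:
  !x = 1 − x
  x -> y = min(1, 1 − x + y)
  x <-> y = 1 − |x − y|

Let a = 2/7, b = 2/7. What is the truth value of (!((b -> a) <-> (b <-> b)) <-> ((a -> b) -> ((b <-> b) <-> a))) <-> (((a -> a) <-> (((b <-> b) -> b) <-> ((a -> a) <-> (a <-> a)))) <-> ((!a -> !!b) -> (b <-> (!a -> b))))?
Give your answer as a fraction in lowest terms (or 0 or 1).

b -> a = 2/7 -> 2/7 = 1
b <-> b = 2/7 <-> 2/7 = 1
(b -> a) <-> (b <-> b) = 1 <-> 1 = 1
!((b -> a) <-> (b <-> b)) = !1 = 0
a -> b = 2/7 -> 2/7 = 1
b <-> b = 2/7 <-> 2/7 = 1
(b <-> b) <-> a = 1 <-> 2/7 = 2/7
(a -> b) -> ((b <-> b) <-> a) = 1 -> 2/7 = 2/7
!((b -> a) <-> (b <-> b)) <-> ((a -> b) -> ((b <-> b) <-> a)) = 0 <-> 2/7 = 5/7
a -> a = 2/7 -> 2/7 = 1
b <-> b = 2/7 <-> 2/7 = 1
(b <-> b) -> b = 1 -> 2/7 = 2/7
a -> a = 2/7 -> 2/7 = 1
a <-> a = 2/7 <-> 2/7 = 1
(a -> a) <-> (a <-> a) = 1 <-> 1 = 1
((b <-> b) -> b) <-> ((a -> a) <-> (a <-> a)) = 2/7 <-> 1 = 2/7
(a -> a) <-> (((b <-> b) -> b) <-> ((a -> a) <-> (a <-> a))) = 1 <-> 2/7 = 2/7
!a = !2/7 = 5/7
!b = !2/7 = 5/7
!!b = !5/7 = 2/7
!a -> !!b = 5/7 -> 2/7 = 4/7
!a = !2/7 = 5/7
!a -> b = 5/7 -> 2/7 = 4/7
b <-> (!a -> b) = 2/7 <-> 4/7 = 5/7
(!a -> !!b) -> (b <-> (!a -> b)) = 4/7 -> 5/7 = 1
((a -> a) <-> (((b <-> b) -> b) <-> ((a -> a) <-> (a <-> a)))) <-> ((!a -> !!b) -> (b <-> (!a -> b))) = 2/7 <-> 1 = 2/7
(!((b -> a) <-> (b <-> b)) <-> ((a -> b) -> ((b <-> b) <-> a))) <-> (((a -> a) <-> (((b <-> b) -> b) <-> ((a -> a) <-> (a <-> a)))) <-> ((!a -> !!b) -> (b <-> (!a -> b)))) = 5/7 <-> 2/7 = 4/7

4/7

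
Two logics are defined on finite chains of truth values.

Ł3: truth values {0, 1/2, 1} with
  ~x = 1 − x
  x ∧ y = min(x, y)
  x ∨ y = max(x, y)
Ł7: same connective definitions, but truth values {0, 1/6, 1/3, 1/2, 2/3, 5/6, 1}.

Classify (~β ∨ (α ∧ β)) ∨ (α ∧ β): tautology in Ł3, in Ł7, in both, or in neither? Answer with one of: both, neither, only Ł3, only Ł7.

In Ł3: at α = 0, β = 1/2 the value is 1/2 — not a tautology.
In Ł7: at α = 0, β = 1/6 the value is 5/6 — not a tautology.

neither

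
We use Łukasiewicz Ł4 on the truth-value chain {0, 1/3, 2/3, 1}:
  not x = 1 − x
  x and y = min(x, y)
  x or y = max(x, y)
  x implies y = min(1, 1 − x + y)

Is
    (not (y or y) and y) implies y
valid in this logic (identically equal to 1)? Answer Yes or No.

y = 0 ↦ 1
y = 1/3 ↦ 1
y = 2/3 ↦ 1
y = 1 ↦ 1
Every assignment gives a value ≥ 1.

Yes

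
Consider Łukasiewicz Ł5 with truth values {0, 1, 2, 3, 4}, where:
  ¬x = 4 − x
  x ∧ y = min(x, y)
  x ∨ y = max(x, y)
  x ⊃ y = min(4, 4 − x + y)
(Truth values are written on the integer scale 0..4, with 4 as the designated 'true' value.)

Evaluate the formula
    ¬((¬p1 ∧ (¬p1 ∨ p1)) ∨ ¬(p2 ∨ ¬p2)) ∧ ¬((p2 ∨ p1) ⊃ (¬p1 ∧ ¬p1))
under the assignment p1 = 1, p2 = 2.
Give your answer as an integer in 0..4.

0

¬p1 = ¬1 = 3
¬p1 = ¬1 = 3
¬p1 ∨ p1 = 3 ∨ 1 = 3
¬p1 ∧ (¬p1 ∨ p1) = 3 ∧ 3 = 3
¬p2 = ¬2 = 2
p2 ∨ ¬p2 = 2 ∨ 2 = 2
¬(p2 ∨ ¬p2) = ¬2 = 2
(¬p1 ∧ (¬p1 ∨ p1)) ∨ ¬(p2 ∨ ¬p2) = 3 ∨ 2 = 3
¬((¬p1 ∧ (¬p1 ∨ p1)) ∨ ¬(p2 ∨ ¬p2)) = ¬3 = 1
p2 ∨ p1 = 2 ∨ 1 = 2
¬p1 = ¬1 = 3
¬p1 = ¬1 = 3
¬p1 ∧ ¬p1 = 3 ∧ 3 = 3
(p2 ∨ p1) ⊃ (¬p1 ∧ ¬p1) = 2 ⊃ 3 = 4
¬((p2 ∨ p1) ⊃ (¬p1 ∧ ¬p1)) = ¬4 = 0
¬((¬p1 ∧ (¬p1 ∨ p1)) ∨ ¬(p2 ∨ ¬p2)) ∧ ¬((p2 ∨ p1) ⊃ (¬p1 ∧ ¬p1)) = 1 ∧ 0 = 0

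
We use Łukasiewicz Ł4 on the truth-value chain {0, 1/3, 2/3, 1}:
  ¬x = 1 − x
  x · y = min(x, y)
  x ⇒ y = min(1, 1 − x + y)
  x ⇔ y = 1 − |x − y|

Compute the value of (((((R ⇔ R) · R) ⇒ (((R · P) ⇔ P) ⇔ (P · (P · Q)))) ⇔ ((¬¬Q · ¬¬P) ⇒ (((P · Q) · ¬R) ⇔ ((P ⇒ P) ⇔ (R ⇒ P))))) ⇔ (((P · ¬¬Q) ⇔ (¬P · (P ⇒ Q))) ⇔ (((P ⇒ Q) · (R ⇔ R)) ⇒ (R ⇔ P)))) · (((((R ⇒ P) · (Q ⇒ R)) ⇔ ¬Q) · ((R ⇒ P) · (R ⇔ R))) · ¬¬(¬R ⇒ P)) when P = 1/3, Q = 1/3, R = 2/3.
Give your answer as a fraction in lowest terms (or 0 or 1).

2/3

R ⇔ R = 2/3 ⇔ 2/3 = 1
(R ⇔ R) · R = 1 · 2/3 = 2/3
R · P = 2/3 · 1/3 = 1/3
(R · P) ⇔ P = 1/3 ⇔ 1/3 = 1
P · Q = 1/3 · 1/3 = 1/3
P · (P · Q) = 1/3 · 1/3 = 1/3
((R · P) ⇔ P) ⇔ (P · (P · Q)) = 1 ⇔ 1/3 = 1/3
((R ⇔ R) · R) ⇒ (((R · P) ⇔ P) ⇔ (P · (P · Q))) = 2/3 ⇒ 1/3 = 2/3
¬Q = ¬1/3 = 2/3
¬¬Q = ¬2/3 = 1/3
¬P = ¬1/3 = 2/3
¬¬P = ¬2/3 = 1/3
¬¬Q · ¬¬P = 1/3 · 1/3 = 1/3
P · Q = 1/3 · 1/3 = 1/3
¬R = ¬2/3 = 1/3
(P · Q) · ¬R = 1/3 · 1/3 = 1/3
P ⇒ P = 1/3 ⇒ 1/3 = 1
R ⇒ P = 2/3 ⇒ 1/3 = 2/3
(P ⇒ P) ⇔ (R ⇒ P) = 1 ⇔ 2/3 = 2/3
((P · Q) · ¬R) ⇔ ((P ⇒ P) ⇔ (R ⇒ P)) = 1/3 ⇔ 2/3 = 2/3
(¬¬Q · ¬¬P) ⇒ (((P · Q) · ¬R) ⇔ ((P ⇒ P) ⇔ (R ⇒ P))) = 1/3 ⇒ 2/3 = 1
(((R ⇔ R) · R) ⇒ (((R · P) ⇔ P) ⇔ (P · (P · Q)))) ⇔ ((¬¬Q · ¬¬P) ⇒ (((P · Q) · ¬R) ⇔ ((P ⇒ P) ⇔ (R ⇒ P)))) = 2/3 ⇔ 1 = 2/3
¬Q = ¬1/3 = 2/3
¬¬Q = ¬2/3 = 1/3
P · ¬¬Q = 1/3 · 1/3 = 1/3
¬P = ¬1/3 = 2/3
P ⇒ Q = 1/3 ⇒ 1/3 = 1
¬P · (P ⇒ Q) = 2/3 · 1 = 2/3
(P · ¬¬Q) ⇔ (¬P · (P ⇒ Q)) = 1/3 ⇔ 2/3 = 2/3
P ⇒ Q = 1/3 ⇒ 1/3 = 1
R ⇔ R = 2/3 ⇔ 2/3 = 1
(P ⇒ Q) · (R ⇔ R) = 1 · 1 = 1
R ⇔ P = 2/3 ⇔ 1/3 = 2/3
((P ⇒ Q) · (R ⇔ R)) ⇒ (R ⇔ P) = 1 ⇒ 2/3 = 2/3
((P · ¬¬Q) ⇔ (¬P · (P ⇒ Q))) ⇔ (((P ⇒ Q) · (R ⇔ R)) ⇒ (R ⇔ P)) = 2/3 ⇔ 2/3 = 1
((((R ⇔ R) · R) ⇒ (((R · P) ⇔ P) ⇔ (P · (P · Q)))) ⇔ ((¬¬Q · ¬¬P) ⇒ (((P · Q) · ¬R) ⇔ ((P ⇒ P) ⇔ (R ⇒ P))))) ⇔ (((P · ¬¬Q) ⇔ (¬P · (P ⇒ Q))) ⇔ (((P ⇒ Q) · (R ⇔ R)) ⇒ (R ⇔ P))) = 2/3 ⇔ 1 = 2/3
R ⇒ P = 2/3 ⇒ 1/3 = 2/3
Q ⇒ R = 1/3 ⇒ 2/3 = 1
(R ⇒ P) · (Q ⇒ R) = 2/3 · 1 = 2/3
¬Q = ¬1/3 = 2/3
((R ⇒ P) · (Q ⇒ R)) ⇔ ¬Q = 2/3 ⇔ 2/3 = 1
R ⇒ P = 2/3 ⇒ 1/3 = 2/3
R ⇔ R = 2/3 ⇔ 2/3 = 1
(R ⇒ P) · (R ⇔ R) = 2/3 · 1 = 2/3
(((R ⇒ P) · (Q ⇒ R)) ⇔ ¬Q) · ((R ⇒ P) · (R ⇔ R)) = 1 · 2/3 = 2/3
¬R = ¬2/3 = 1/3
¬R ⇒ P = 1/3 ⇒ 1/3 = 1
¬(¬R ⇒ P) = ¬1 = 0
¬¬(¬R ⇒ P) = ¬0 = 1
((((R ⇒ P) · (Q ⇒ R)) ⇔ ¬Q) · ((R ⇒ P) · (R ⇔ R))) · ¬¬(¬R ⇒ P) = 2/3 · 1 = 2/3
(((((R ⇔ R) · R) ⇒ (((R · P) ⇔ P) ⇔ (P · (P · Q)))) ⇔ ((¬¬Q · ¬¬P) ⇒ (((P · Q) · ¬R) ⇔ ((P ⇒ P) ⇔ (R ⇒ P))))) ⇔ (((P · ¬¬Q) ⇔ (¬P · (P ⇒ Q))) ⇔ (((P ⇒ Q) · (R ⇔ R)) ⇒ (R ⇔ P)))) · (((((R ⇒ P) · (Q ⇒ R)) ⇔ ¬Q) · ((R ⇒ P) · (R ⇔ R))) · ¬¬(¬R ⇒ P)) = 2/3 · 2/3 = 2/3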